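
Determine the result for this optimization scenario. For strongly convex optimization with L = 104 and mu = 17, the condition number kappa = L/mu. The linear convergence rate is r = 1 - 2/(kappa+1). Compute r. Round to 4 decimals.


Step 1: Compute the condition number.
kappa = L/mu = 104/17 = 6.1176
Step 2: Compute the convergence rate.
r = 1 - 2/(kappa + 1) = 1 - 2*mu/(L + mu) = (L - mu)/(L + mu) = 87/121 = 0.719


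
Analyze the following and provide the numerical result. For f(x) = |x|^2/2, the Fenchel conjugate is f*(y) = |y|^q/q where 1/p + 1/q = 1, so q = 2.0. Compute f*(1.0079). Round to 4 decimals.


The conjugate exponent q satisfies 1/p + 1/q = 1.
p = 2, so q = 2/(2 - 1) = 2.0
|y|^q = 1.0079^2.0 = 1.0159
f*(1.0079) = 1.0159 / 2.0 = 0.5079


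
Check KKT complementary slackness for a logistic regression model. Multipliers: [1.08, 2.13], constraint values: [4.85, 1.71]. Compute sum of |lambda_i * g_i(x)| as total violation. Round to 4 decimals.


KKT complementary slackness check:
lambda_1 * g_1 = 1.08 * 4.85 = 5.238
lambda_2 * g_2 = 2.13 * 1.71 = 3.6423
Total violation = 5.238 + 3.6423 = 8.8803


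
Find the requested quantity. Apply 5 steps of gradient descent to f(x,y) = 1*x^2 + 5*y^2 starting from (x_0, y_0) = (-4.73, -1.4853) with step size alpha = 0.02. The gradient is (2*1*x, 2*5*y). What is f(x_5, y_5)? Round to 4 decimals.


Gradient descent on f(x,y) = 1*x^2 + 5*y^2.
Starting point: (-4.73, -1.4853), alpha = 0.02
Step 1: grad_x = 2*1*-4.73 = -9.46, grad_y = 2*5*-1.4853 = -14.853
  x_1 = -4.73 - 0.02*-9.46 = -4.5408
  y_1 = -1.4853 - 0.02*-14.853 = -1.1882
Step 2: grad_x = 2*1*-4.5408 = -9.0816, grad_y = 2*5*-1.1882 = -11.8824
  x_2 = -4.5408 - 0.02*-9.0816 = -4.3592
  y_2 = -1.1882 - 0.02*-11.8824 = -0.9506
Step 3: grad_x = 2*1*-4.3592 = -8.7183, grad_y = 2*5*-0.9506 = -9.5059
  x_3 = -4.3592 - 0.02*-8.7183 = -4.1848
  y_3 = -0.9506 - 0.02*-9.5059 = -0.7605
Step 4: grad_x = 2*1*-4.1848 = -8.3696, grad_y = 2*5*-0.7605 = -7.6047
  x_4 = -4.1848 - 0.02*-8.3696 = -4.0174
  y_4 = -0.7605 - 0.02*-7.6047 = -0.6084
Step 5: grad_x = 2*1*-4.0174 = -8.0348, grad_y = 2*5*-0.6084 = -6.0838
  x_5 = -4.0174 - 0.02*-8.0348 = -3.8567
  y_5 = -0.6084 - 0.02*-6.0838 = -0.4867
f(-3.8567, -0.4867) = 1*(-3.8567)^2 + 5*(-0.4867)^2 = 16.0586


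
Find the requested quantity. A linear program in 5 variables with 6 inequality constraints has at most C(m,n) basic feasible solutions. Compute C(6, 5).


Each vertex corresponds to some choice of n active constraints out of m, so the number of vertices is at most C(m, n) = m! / (n!(m-n)!).
m = 6, n = 5
Numerator: 6 * 5 * 4 * 3 * 2
Denominator: 5! = 120
C(6, 5) = 6


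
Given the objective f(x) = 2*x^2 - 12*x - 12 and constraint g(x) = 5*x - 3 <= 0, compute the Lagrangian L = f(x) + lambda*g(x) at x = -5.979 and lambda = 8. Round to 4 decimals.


Step 1: Evaluate f(x).
f(-5.979) = 2*(-5.979)^2 - 12*(-5.979) - 12 = 131.2449
Step 2: Evaluate g(x).
g(-5.979) = 5*-5.979 - 3 = -32.895
Step 3: Compute Lagrangian.
L = 131.2449 + 8*-32.895 = -131.9151


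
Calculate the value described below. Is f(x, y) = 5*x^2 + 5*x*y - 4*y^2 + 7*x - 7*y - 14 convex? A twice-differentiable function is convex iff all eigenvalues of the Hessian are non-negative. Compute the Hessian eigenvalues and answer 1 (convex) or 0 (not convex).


The Hessian of f(x,y) = 5*x^2 + 5*x*y - 4*y^2 + 7*x - 7*y - 14 is:
H = [[10, 5], [5, -8]]
Trace = 10 - 8 = 2
Determinant = 10*-8 - (5)^2 = -105
Discriminant = (2)^2 - 4*-105 = 424.0
Eigenvalues: lambda_1 = -9.2956, lambda_2 = 11.2956
The function is not convex.

0


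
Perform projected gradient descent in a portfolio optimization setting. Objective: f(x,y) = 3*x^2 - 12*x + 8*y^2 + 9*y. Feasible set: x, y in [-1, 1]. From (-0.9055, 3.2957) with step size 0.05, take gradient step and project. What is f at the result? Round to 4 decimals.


Step 1: Compute gradient at (-0.9055, 3.2957).
grad_x = 2*3*-0.9055 - 12 = -17.433
grad_y = 2*8*3.2957 + 9 = 61.7312
Step 2: Gradient step.
x_raw = -0.9055 - 0.05*-17.433 = -0.0339
y_raw = 3.2957 - 0.05*61.7312 = 0.2091
Step 3: Project onto [-1, 1].
x_proj = clip(-0.0339) = -0.0339
y_proj = clip(0.2091) = 0.2091
Step 4: Evaluate f.
f(-0.0339, 0.2091) = 2.6418


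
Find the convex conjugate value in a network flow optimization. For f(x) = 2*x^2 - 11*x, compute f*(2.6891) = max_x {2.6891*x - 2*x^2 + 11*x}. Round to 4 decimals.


f*(y) = sup_x {y*x - a*x^2 - b*x} = sup_x {(y-b)*x - a*x^2}
FOC: (y - b) - 2a*x = 0 => x* = (y - b)/(2a)
x* = (2.6891 + 11)/(2*2) = 3.4223
f*(2.6891) = (y-b)^2/(4a) = (2.6891 + 11)^2/(4*2)
= 187.3915/8 = 23.4239


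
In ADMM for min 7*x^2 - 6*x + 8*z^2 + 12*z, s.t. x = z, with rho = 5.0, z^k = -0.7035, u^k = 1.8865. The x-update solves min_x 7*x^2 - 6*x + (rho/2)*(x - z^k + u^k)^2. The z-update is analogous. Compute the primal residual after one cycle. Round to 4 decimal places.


ADMM iteration with rho = 5.0, z^k = -0.7035, u^k = 1.8865
Step 1: x-update.
Minimize 7*x^2 - 6*x + (5.0/2)*(x + 0.7035 + 1.8865)^2
FOC: (2*7 + 5.0)*x = 6 + 5.0*(-0.7035 - 1.8865)
x^{k+1} = -0.3658
Step 2: z-update.
Minimize 8*z^2 + 12*z + (5.0/2)*(-0.3658 - z + 1.8865)^2
FOC: (2*8 + 5.0)*z = -12 + 5.0*(-0.3658 + 1.8865)
z^{k+1} = -0.2094
Step 3: u-update.
u^{k+1} = 1.8865 - 0.3658 + 0.2094 = 1.7301
Step 4: Primal residual = |-0.3658 + 0.2094| = 0.1564


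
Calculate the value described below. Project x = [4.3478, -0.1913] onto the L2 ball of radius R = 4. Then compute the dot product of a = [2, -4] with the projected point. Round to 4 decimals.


Step 1: Compute ||x|| (intermediates to 6 decimals).
||x|| = sqrt(4.3478^2 + (-0.1913)^2) = 4.352006
Step 2: Project.
Since ||x|| > R, scale = R/||x|| = 4/4.352006 = 0.919116, proj(x) = scale * x
proj(x) = [3.996133, -0.175827]
Step 3: Dot product.
a^T * proj(x) = 2*3.996133 - 4*(-0.175827) = 8.6956


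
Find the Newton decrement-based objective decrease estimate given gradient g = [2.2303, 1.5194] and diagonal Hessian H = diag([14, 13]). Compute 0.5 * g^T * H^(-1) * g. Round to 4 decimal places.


Step 1: H is diagonal, so H^(-1) * g = [0.1593, 0.1169].
Step 2: g^T H^(-1) g = sum_i g_i^2 / H_ii
  = (2.2303)^2/14 + (1.5194)^2/13
  = 0.3553 + 0.1776 = 0.5329
Step 3: Objective decrease = 0.5 * g^T H^(-1) g = 0.2664


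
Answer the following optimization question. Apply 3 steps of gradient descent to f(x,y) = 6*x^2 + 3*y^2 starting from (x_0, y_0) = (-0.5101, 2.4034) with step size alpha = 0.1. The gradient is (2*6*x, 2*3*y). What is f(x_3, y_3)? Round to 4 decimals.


Gradient descent on f(x,y) = 6*x^2 + 3*y^2.
Starting point: (-0.5101, 2.4034), alpha = 0.1
Step 1: grad_x = 2*6*-0.5101 = -6.1212, grad_y = 2*3*2.4034 = 14.4204
  x_1 = -0.5101 - 0.1*-6.1212 = 0.102
  y_1 = 2.4034 - 0.1*14.4204 = 0.9614
Step 2: grad_x = 2*6*0.102 = 1.2242, grad_y = 2*3*0.9614 = 5.7682
  x_2 = 0.102 - 0.1*1.2242 = -0.0204
  y_2 = 0.9614 - 0.1*5.7682 = 0.3845
Step 3: grad_x = 2*6*-0.0204 = -0.2448, grad_y = 2*3*0.3845 = 2.3073
  x_3 = -0.0204 - 0.1*-0.2448 = 0.0041
  y_3 = 0.3845 - 0.1*2.3073 = 0.1538
f(0.0041, 0.1538) = 6*0.0041^2 + 3*0.1538^2 = 0.0711


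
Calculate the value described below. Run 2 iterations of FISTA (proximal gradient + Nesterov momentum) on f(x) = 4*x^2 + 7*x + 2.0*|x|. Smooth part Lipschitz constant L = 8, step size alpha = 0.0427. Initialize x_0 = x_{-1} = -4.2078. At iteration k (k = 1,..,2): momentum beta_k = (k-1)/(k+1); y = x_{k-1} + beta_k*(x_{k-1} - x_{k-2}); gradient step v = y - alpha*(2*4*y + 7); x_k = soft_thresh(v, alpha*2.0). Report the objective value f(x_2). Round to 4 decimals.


FISTA on f(x) = 4*x^2 + 7*x + 2.0*|x|
L = 8, alpha = 0.0427
Iteration 1: beta = 0.0, y = -4.2078 + 0.0*(-4.2078 + 4.2078) = -4.2078
  grad(y) = -26.6624, v = y - alpha*grad = -3.0693
  prox(v) = soft_thresh(-3.0693, 0.0854) = -2.9839
Iteration 2: beta = 0.3333, y = -2.9839 + 0.3333*(-2.9839 + 4.2078) = -2.576
  grad(y) = -13.6076, v = y - alpha*grad = -1.9949
  prox(v) = soft_thresh(-1.9949, 0.0854) = -1.9095
f(x_2) = 4*(-1.9095)^2 + 7*(-1.9095) + 2.0*|-1.9095| = 5.0373


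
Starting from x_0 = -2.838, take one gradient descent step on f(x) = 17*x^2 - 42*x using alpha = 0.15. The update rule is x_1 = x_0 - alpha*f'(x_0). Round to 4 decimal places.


We compute the gradient at x_0 and apply the update.
f'(x) = 34*x - 42
f'(-2.838) = 34*-2.838 - 42 = -138.492
x_1 = -2.838 - 0.15*-138.492 = 17.9358


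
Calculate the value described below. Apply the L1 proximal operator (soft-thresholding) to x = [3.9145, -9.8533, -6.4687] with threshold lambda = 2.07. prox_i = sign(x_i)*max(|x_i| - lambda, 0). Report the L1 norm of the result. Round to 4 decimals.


Soft-thresholding with lambda = 2.07:
prox(3.9145) = sign(3.9145)*max(|3.9145| - 2.07, 0) = 1.8445
prox(-9.8533) = sign(-9.8533)*max(|-9.8533| - 2.07, 0) = -7.7833
prox(-6.4687) = sign(-6.4687)*max(|-6.4687| - 2.07, 0) = -4.3987
prox(x) = [1.8445, -7.7833, -4.3987]
||prox(x)||_1 = 1.8445 + 7.7833 + 4.3987 = 14.0265


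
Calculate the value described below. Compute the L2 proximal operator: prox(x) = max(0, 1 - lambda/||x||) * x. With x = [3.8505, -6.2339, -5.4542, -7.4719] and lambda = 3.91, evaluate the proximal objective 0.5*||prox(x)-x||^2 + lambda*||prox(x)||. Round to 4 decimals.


Step 1: Compute ||x||.
||x|| = 11.8011
Step 2: Compute scaling factor.
scale = max(0, 1 - 3.91/11.8011) = 0.6687
Step 3: prox(x) = [2.5747, -4.1684, -3.6471, -4.9963]
||prox(x)|| = 7.8911
Step 4: Proximal objective.
0.5*||prox-x||^2 = 7.6441
lambda*||prox|| = 30.8542
Total = 38.4982


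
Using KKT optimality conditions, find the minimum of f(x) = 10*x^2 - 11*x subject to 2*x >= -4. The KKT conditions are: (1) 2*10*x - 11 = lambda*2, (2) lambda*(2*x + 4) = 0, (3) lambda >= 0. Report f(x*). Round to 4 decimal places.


Step 1: Try lambda = 0 (constraint inactive).
Stationarity: 2*10*x - 11 = 0
x* = 11/(2*10) = 0.55
Check constraint: 2*0.55 = 1.1 >= -4 -- satisfied.
Step 2: Compute optimal value.
f(x*) = 10*0.55^2 - 11*0.55 = -3.025


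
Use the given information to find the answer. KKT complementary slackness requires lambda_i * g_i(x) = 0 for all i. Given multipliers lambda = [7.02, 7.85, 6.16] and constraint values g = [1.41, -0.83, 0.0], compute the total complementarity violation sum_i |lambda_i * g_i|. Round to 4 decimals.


KKT complementary slackness check:
lambda_1 * g_1 = 7.02 * 1.41 = 9.8982
lambda_2 * g_2 = 7.85 * -0.83 = -6.5155
lambda_3 * g_3 = 6.16 * 0.0 = 0.0
Total violation = 9.8982 + 6.5155 + 0.0 = 16.4137


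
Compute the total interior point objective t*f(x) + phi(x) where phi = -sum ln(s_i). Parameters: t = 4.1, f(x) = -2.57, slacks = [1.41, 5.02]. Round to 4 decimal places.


Step 1: Compute log-barrier.
ln values: [0.3436, 1.6134]
phi = -(0.3436 + 1.6134) = -1.957
Step 2: Compute augmented objective.
t*f(x) = 4.1*-2.57 = -10.537
Total = -10.537 - 1.957 = -12.494


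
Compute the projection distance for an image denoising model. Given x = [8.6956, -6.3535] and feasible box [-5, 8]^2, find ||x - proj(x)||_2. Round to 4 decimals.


Project each component onto [-5, 8].
clip(8.6956) = 8.0, clip(-6.3535) = -5.0
Projection = [8.0, -5.0]
Squared diffs: [0.4839, 1.832]
Distance = sqrt(2.3159) = 1.5218


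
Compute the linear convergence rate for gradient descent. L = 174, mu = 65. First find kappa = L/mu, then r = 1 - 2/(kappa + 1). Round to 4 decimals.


Step 1: Compute the condition number.
kappa = L/mu = 174/65 = 2.6769
Step 2: Compute the convergence rate.
r = 1 - 2/(kappa + 1) = 1 - 2*mu/(L + mu) = (L - mu)/(L + mu) = 109/239 = 0.4561


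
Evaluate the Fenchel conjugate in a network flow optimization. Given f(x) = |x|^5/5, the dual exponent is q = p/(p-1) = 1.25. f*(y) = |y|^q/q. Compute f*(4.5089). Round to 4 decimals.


The conjugate exponent q satisfies 1/p + 1/q = 1.
p = 5, so q = 5/(5 - 1) = 1.25
|y|^q = 4.5089^1.25 = 6.5703
f*(4.5089) = 6.5703 / 1.25 = 5.2563


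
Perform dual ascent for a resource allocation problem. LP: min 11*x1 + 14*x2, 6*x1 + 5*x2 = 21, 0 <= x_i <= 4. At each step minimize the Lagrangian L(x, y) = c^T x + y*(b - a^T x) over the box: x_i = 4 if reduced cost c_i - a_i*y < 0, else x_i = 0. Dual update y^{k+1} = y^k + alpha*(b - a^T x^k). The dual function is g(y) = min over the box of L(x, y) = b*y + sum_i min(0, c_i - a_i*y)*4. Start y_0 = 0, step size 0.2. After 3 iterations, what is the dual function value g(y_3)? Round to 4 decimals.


Dual ascent for LP: min 11*x1 + 14*x2, 6*x1 + 5*x2 = 21, 0 <= x_i <= 4
Step 1: y^k = 0.0, reduced costs: (11.0, 14.0)
  x^k = (0.0, 0.0), subgradient = b - a^T x = 21.0
  y^{k+1} = 0.0 + 0.2*21.0 = 4.2
Step 2: y^k = 4.2, reduced costs: (-14.2, -7.0)
  x^k = (4.0, 4.0), subgradient = b - a^T x = -23.0
  y^{k+1} = 4.2 + 0.2*-23.0 = -0.4
Step 3: y^k = -0.4, reduced costs: (13.4, 16.0)
  x^k = (0.0, 0.0), subgradient = b - a^T x = 21.0
  y^{k+1} = -0.4 + 0.2*21.0 = 3.8
Dual objective at y_3 = 3.8: reduced costs (-11.8, -5.0), box minimizer x = (4.0, 4.0)
g(y_3) = b*y + (c1 - a1*y)*x1 + (c2 - a2*y)*x2 = 21*3.8 + (-11.8)*4.0 + (-5.0)*4.0 = 79.8 - 47.2 - 20.0 = 12.6


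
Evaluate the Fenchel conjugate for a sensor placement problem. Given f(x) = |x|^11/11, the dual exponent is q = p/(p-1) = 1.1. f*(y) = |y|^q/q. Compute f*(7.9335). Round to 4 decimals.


The conjugate exponent q satisfies 1/p + 1/q = 1.
p = 11, so q = 11/(11 - 1) = 1.1
|y|^q = 7.9335^1.1 = 9.7591
f*(7.9335) = 9.7591 / 1.1 = 8.8719


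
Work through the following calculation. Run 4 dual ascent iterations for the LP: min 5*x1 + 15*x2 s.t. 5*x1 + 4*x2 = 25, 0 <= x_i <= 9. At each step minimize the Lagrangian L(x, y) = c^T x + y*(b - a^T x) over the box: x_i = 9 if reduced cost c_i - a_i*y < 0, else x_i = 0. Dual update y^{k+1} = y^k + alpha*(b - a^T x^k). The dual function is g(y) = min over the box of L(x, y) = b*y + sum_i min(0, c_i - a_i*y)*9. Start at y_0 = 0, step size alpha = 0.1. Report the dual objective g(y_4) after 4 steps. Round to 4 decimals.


Dual ascent for LP: min 5*x1 + 15*x2, 5*x1 + 4*x2 = 25, 0 <= x_i <= 9
Step 1: y^k = 0.0, reduced costs: (5.0, 15.0)
  x^k = (0.0, 0.0), subgradient = b - a^T x = 25.0
  y^{k+1} = 0.0 + 0.1*25.0 = 2.5
Step 2: y^k = 2.5, reduced costs: (-7.5, 5.0)
  x^k = (9.0, 0.0), subgradient = b - a^T x = -20.0
  y^{k+1} = 2.5 + 0.1*-20.0 = 0.5
Step 3: y^k = 0.5, reduced costs: (2.5, 13.0)
  x^k = (0.0, 0.0), subgradient = b - a^T x = 25.0
  y^{k+1} = 0.5 + 0.1*25.0 = 3.0
Step 4: y^k = 3.0, reduced costs: (-10.0, 3.0)
  x^k = (9.0, 0.0), subgradient = b - a^T x = -20.0
  y^{k+1} = 3.0 + 0.1*-20.0 = 1.0
Dual objective at y_4 = 1.0: reduced costs (0.0, 11.0), box minimizer x = (0.0, 0.0)
g(y_4) = b*y + (c1 - a1*y)*x1 + (c2 - a2*y)*x2 = 25*1.0 + 0.0*0.0 + 11.0*0.0 = 25.0 + 0.0 + 0.0 = 25.0


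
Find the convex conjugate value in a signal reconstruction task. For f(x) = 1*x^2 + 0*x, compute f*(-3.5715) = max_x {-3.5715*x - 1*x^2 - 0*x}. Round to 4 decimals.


f*(y) = sup_x {y*x - a*x^2 - b*x} = sup_x {(y-b)*x - a*x^2}
FOC: (y - b) - 2a*x = 0 => x* = (y - b)/(2a)
x* = (-3.5715 - 0)/(2*1) = -1.7858
f*(-3.5715) = (y-b)^2/(4a) = (-3.5715 - 0)^2/(4*1)
= 12.7556/4 = 3.1889


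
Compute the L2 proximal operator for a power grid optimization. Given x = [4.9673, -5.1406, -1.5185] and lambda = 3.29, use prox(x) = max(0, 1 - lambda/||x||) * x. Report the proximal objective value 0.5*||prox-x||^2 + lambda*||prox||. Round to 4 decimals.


Step 1: Compute ||x||.
||x|| = 7.3079
Step 2: Compute scaling factor.
scale = max(0, 1 - 3.29/7.3079) = 0.5498
Step 3: prox(x) = [2.731, -2.8263, -0.8349]
||prox(x)|| = 4.0179
Step 4: Proximal objective.
0.5*||prox-x||^2 = 5.4121
lambda*||prox|| = 13.2189
Total = 18.631


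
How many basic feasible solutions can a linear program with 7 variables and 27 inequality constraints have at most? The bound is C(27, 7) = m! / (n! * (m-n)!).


Each vertex corresponds to some choice of n active constraints out of m, so the number of vertices is at most C(m, n) = m! / (n!(m-n)!).
m = 27, n = 7
Numerator: 27 * 26 * 25 * 24 * 23 * 22 * 21
Denominator: 7! = 5040
C(27, 7) = 888030


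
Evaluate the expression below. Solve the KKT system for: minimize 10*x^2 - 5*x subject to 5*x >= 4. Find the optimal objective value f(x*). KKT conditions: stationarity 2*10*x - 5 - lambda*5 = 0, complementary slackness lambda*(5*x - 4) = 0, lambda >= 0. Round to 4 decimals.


Step 1: Try lambda = 0 (constraint inactive).
x_unc = 5/(2*10) = 0.25
Check: 5*0.25 = 1.25 < 4 -- violated!
Step 2: Constraint must be active: 5*x = 4
x* = 4/5 = 0.8
lambda = (2*10*0.8 - 5)/5 = 2.2
Step 3: Compute optimal value.
f(x*) = 10*0.8^2 - 5*0.8 = 2.4


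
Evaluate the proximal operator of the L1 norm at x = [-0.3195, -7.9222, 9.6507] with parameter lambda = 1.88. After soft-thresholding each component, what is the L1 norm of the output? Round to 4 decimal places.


Soft-thresholding with lambda = 1.88:
prox(-0.3195) = sign(-0.3195)*max(|-0.3195| - 1.88, 0) = 0.0
prox(-7.9222) = sign(-7.9222)*max(|-7.9222| - 1.88, 0) = -6.0422
prox(9.6507) = sign(9.6507)*max(|9.6507| - 1.88, 0) = 7.7707
prox(x) = [0.0, -6.0422, 7.7707]
||prox(x)||_1 = 0.0 + 6.0422 + 7.7707 = 13.8129


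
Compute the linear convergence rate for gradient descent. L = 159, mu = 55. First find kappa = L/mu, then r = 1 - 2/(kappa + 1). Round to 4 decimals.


Step 1: Compute the condition number.
kappa = L/mu = 159/55 = 2.8909
Step 2: Compute the convergence rate.
r = 1 - 2/(kappa + 1) = 1 - 2*mu/(L + mu) = (L - mu)/(L + mu) = 104/214 = 0.486


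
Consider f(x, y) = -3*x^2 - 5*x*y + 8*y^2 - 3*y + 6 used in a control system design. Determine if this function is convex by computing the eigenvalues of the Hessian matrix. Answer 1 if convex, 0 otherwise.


The Hessian of f(x,y) = -3*x^2 - 5*x*y + 8*y^2 - 3*y + 6 is:
H = [[-6, -5], [-5, 16]]
Trace = -6 + 16 = 10
Determinant = -6*16 - (-5)^2 = -121
Discriminant = (10)^2 - 4*-121 = 584.0
Eigenvalues: lambda_1 = -7.083, lambda_2 = 17.083
The function is not convex.

0


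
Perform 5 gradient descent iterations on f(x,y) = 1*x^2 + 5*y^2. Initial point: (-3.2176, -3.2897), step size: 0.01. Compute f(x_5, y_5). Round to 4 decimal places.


Gradient descent on f(x,y) = 1*x^2 + 5*y^2.
Starting point: (-3.2176, -3.2897), alpha = 0.01
Step 1: grad_x = 2*1*-3.2176 = -6.4352, grad_y = 2*5*-3.2897 = -32.897
  x_1 = -3.2176 - 0.01*-6.4352 = -3.1532
  y_1 = -3.2897 - 0.01*-32.897 = -2.9607
Step 2: grad_x = 2*1*-3.1532 = -6.3065, grad_y = 2*5*-2.9607 = -29.6073
  x_2 = -3.1532 - 0.01*-6.3065 = -3.0902
  y_2 = -2.9607 - 0.01*-29.6073 = -2.6647
Step 3: grad_x = 2*1*-3.0902 = -6.1804, grad_y = 2*5*-2.6647 = -26.6466
  x_3 = -3.0902 - 0.01*-6.1804 = -3.0284
  y_3 = -2.6647 - 0.01*-26.6466 = -2.3982
Step 4: grad_x = 2*1*-3.0284 = -6.0568, grad_y = 2*5*-2.3982 = -23.9819
  x_4 = -3.0284 - 0.01*-6.0568 = -2.9678
  y_4 = -2.3982 - 0.01*-23.9819 = -2.1584
Step 5: grad_x = 2*1*-2.9678 = -5.9356, grad_y = 2*5*-2.1584 = -21.5837
  x_5 = -2.9678 - 0.01*-5.9356 = -2.9085
  y_5 = -2.1584 - 0.01*-21.5837 = -1.9425
f(-2.9085, -1.9425) = 1*(-2.9085)^2 + 5*(-1.9425)^2 = 27.3263


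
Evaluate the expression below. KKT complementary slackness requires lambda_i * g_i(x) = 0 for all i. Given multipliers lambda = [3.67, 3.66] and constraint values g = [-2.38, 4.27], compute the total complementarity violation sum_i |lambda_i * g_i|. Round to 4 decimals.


KKT complementary slackness check:
lambda_1 * g_1 = 3.67 * -2.38 = -8.7346
lambda_2 * g_2 = 3.66 * 4.27 = 15.6282
Total violation = 8.7346 + 15.6282 = 24.3628


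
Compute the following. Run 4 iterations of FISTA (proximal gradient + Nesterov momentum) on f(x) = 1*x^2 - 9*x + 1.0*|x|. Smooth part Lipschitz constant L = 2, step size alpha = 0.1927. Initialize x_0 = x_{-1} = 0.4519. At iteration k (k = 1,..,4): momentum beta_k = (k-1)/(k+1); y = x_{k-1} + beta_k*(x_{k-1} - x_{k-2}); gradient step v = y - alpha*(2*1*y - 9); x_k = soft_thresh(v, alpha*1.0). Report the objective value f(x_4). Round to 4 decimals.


FISTA on f(x) = 1*x^2 - 9*x + 1.0*|x|
L = 2, alpha = 0.1927
Iteration 1: beta = 0.0, y = 0.4519 + 0.0*(0.4519 - 0.4519) = 0.4519
  grad(y) = -8.0962, v = y - alpha*grad = 2.012
  prox(v) = soft_thresh(2.012, 0.1927) = 1.8193
Iteration 2: beta = 0.3333, y = 1.8193 + 0.3333*(1.8193 - 0.4519) = 2.2752
  grad(y) = -4.4497, v = y - alpha*grad = 3.1326
  prox(v) = soft_thresh(3.1326, 0.1927) = 2.9399
Iteration 3: beta = 0.5, y = 2.9399 + 0.5*(2.9399 - 1.8193) = 3.5002
  grad(y) = -1.9996, v = y - alpha*grad = 3.8855
  prox(v) = soft_thresh(3.8855, 0.1927) = 3.6928
Iteration 4: beta = 0.6, y = 3.6928 + 0.6*(3.6928 - 2.9399) = 4.1446
  grad(y) = -0.7109, v = y - alpha*grad = 4.2815
  prox(v) = soft_thresh(4.2815, 0.1927) = 4.0888
f(x_4) = 1*4.0888^2 - 9*4.0888 + 1.0*|4.0888| = -15.9921


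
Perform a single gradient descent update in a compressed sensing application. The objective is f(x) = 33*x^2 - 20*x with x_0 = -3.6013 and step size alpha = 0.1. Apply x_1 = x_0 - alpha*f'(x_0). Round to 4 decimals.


We compute the gradient at x_0 and apply the update.
f'(x) = 66*x - 20
f'(-3.6013) = 66*-3.6013 - 20 = -257.6858
x_1 = -3.6013 - 0.1*-257.6858 = 22.1673


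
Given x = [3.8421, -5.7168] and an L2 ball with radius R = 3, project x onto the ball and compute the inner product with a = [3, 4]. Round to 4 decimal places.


Step 1: Compute ||x|| (intermediates to 6 decimals).
||x|| = sqrt(3.8421^2 + (-5.7168)^2) = 6.887927
Step 2: Project.
Since ||x|| > R, scale = R/||x|| = 3/6.887927 = 0.435545, proj(x) = scale * x
proj(x) = [1.673407, -2.489924]
Step 3: Dot product.
a^T * proj(x) = 3*1.673407 + 4*(-2.489924) = -4.9395


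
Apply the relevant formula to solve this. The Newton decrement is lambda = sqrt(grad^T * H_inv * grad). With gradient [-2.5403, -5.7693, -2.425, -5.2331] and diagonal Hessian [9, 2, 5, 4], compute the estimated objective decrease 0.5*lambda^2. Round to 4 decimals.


Step 1: H is diagonal, so H^(-1) * g = [-0.2823, -2.8847, -0.485, -1.3083].
Step 2: g^T H^(-1) g = sum_i g_i^2 / H_ii
  = (-2.5403)^2/9 + (-5.7693)^2/2 + (-2.425)^2/5 + (-5.2331)^2/4
  = 0.717 + 16.6424 + 1.1761 + 6.8463 = 25.3819
Step 3: Objective decrease = 0.5 * g^T H^(-1) g = 12.6909


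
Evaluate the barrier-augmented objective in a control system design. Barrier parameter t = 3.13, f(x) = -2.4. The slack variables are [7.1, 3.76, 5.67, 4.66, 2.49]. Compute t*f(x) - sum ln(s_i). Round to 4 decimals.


Step 1: Compute log-barrier.
ln values: [1.9601, 1.3244, 1.7352, 1.539, 0.9123]
phi = -(1.9601 + 1.3244 + 1.7352 + 1.539 + 0.9123) = -7.471
Step 2: Compute augmented objective.
t*f(x) = 3.13*-2.4 = -7.512
Total = -7.512 - 7.471 = -14.983


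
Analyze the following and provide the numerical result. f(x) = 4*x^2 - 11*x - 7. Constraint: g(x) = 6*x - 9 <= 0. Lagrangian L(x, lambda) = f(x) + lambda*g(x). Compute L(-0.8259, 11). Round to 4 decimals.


Step 1: Evaluate f(x).
f(-0.8259) = 4*(-0.8259)^2 - 11*(-0.8259) - 7 = 4.8133
Step 2: Evaluate g(x).
g(-0.8259) = 6*-0.8259 - 9 = -13.9554
Step 3: Compute Lagrangian.
L = 4.8133 + 11*-13.9554 = -148.6961


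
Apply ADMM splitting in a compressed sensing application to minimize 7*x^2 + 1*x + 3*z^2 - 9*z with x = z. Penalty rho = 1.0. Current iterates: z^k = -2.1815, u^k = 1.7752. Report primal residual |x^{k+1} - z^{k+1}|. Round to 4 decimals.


ADMM iteration with rho = 1.0, z^k = -2.1815, u^k = 1.7752
Step 1: x-update.
Minimize 7*x^2 + 1*x + (1.0/2)*(x + 2.1815 + 1.7752)^2
FOC: (2*7 + 1.0)*x = -1 + 1.0*(-2.1815 - 1.7752)
x^{k+1} = -0.3304
Step 2: z-update.
Minimize 3*z^2 - 9*z + (1.0/2)*(-0.3304 - z + 1.7752)^2
FOC: (2*3 + 1.0)*z = 9 + 1.0*(-0.3304 + 1.7752)
z^{k+1} = 1.4921
Step 3: u-update.
u^{k+1} = 1.7752 - 0.3304 - 1.4921 = -0.0474
Step 4: Primal residual = |-0.3304 - 1.4921| = 1.8226


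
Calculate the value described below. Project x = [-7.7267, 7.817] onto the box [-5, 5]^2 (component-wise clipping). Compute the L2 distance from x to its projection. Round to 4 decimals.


Project each component onto [-5, 5].
clip(-7.7267) = -5.0, clip(7.817) = 5.0
Projection = [-5.0, 5.0]
Squared diffs: [7.4349, 7.9355]
Distance = sqrt(15.3704) = 3.9205


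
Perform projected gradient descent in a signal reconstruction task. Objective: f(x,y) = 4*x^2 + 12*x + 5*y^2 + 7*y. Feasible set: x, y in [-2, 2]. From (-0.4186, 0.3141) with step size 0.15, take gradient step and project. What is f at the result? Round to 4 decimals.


Step 1: Compute gradient at (-0.4186, 0.3141).
grad_x = 2*4*-0.4186 + 12 = 8.6512
grad_y = 2*5*0.3141 + 7 = 10.141
Step 2: Gradient step.
x_raw = -0.4186 - 0.15*8.6512 = -1.7163
y_raw = 0.3141 - 0.15*10.141 = -1.2071
Step 3: Project onto [-2, 2].
x_proj = clip(-1.7163) = -1.7163
y_proj = clip(-1.2071) = -1.2071
Step 4: Evaluate f.
f(-1.7163, -1.2071) = -9.9774


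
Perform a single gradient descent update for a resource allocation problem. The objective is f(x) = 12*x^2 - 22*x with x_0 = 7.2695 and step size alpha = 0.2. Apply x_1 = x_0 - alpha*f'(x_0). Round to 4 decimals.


We compute the gradient at x_0 and apply the update.
f'(x) = 24*x - 22
f'(7.2695) = 24*7.2695 - 22 = 152.468
x_1 = 7.2695 - 0.2*152.468 = -23.2241


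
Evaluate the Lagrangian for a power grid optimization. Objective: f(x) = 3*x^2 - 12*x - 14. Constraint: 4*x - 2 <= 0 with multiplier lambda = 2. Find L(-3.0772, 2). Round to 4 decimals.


Step 1: Evaluate f(x).
f(-3.0772) = 3*(-3.0772)^2 - 12*(-3.0772) - 14 = 51.3339
Step 2: Evaluate g(x).
g(-3.0772) = 4*-3.0772 - 2 = -14.3088
Step 3: Compute Lagrangian.
L = 51.3339 + 2*-14.3088 = 22.7163


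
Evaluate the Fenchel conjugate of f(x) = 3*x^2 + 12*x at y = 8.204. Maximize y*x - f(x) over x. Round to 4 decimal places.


f*(y) = sup_x {y*x - a*x^2 - b*x} = sup_x {(y-b)*x - a*x^2}
FOC: (y - b) - 2a*x = 0 => x* = (y - b)/(2a)
x* = (8.204 - 12)/(2*3) = -0.6327
f*(8.204) = (y-b)^2/(4a) = (8.204 - 12)^2/(4*3)
= 14.4096/12 = 1.2008


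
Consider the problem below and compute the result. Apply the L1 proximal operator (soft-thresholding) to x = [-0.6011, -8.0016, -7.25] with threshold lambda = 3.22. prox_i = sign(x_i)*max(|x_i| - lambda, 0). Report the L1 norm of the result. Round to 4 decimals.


Soft-thresholding with lambda = 3.22:
prox(-0.6011) = sign(-0.6011)*max(|-0.6011| - 3.22, 0) = 0.0
prox(-8.0016) = sign(-8.0016)*max(|-8.0016| - 3.22, 0) = -4.7816
prox(-7.25) = sign(-7.25)*max(|-7.25| - 3.22, 0) = -4.03
prox(x) = [0.0, -4.7816, -4.03]
||prox(x)||_1 = 0.0 + 4.7816 + 4.03 = 8.8116


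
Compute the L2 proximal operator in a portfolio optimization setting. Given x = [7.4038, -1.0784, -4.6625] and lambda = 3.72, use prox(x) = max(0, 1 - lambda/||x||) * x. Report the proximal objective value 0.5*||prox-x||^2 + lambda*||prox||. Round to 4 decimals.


Step 1: Compute ||x||.
||x|| = 8.8158
Step 2: Compute scaling factor.
scale = max(0, 1 - 3.72/8.8158) = 0.578
Step 3: prox(x) = [4.2796, -0.6233, -2.6951]
||prox(x)|| = 5.0958
Step 4: Proximal objective.
0.5*||prox-x||^2 = 6.9192
lambda*||prox|| = 18.9564
Total = 25.8755


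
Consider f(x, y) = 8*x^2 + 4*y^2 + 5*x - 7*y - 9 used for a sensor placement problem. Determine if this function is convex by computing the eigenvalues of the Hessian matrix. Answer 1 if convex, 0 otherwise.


The Hessian of f(x,y) = 8*x^2 + 4*y^2 + 5*x - 7*y - 9 is:
H = [[16, 0], [0, 8]]
Trace = 16 + 8 = 24
Determinant = 16*8 - (0)^2 = 128
Discriminant = (24)^2 - 4*128 = 64.0
Eigenvalues: lambda_1 = 8.0, lambda_2 = 16.0
The function is convex.

1


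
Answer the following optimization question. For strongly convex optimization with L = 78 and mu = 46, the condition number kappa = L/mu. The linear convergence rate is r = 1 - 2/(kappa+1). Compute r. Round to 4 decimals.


Step 1: Compute the condition number.
kappa = L/mu = 78/46 = 1.6957
Step 2: Compute the convergence rate.
r = 1 - 2/(kappa + 1) = 1 - 2*mu/(L + mu) = (L - mu)/(L + mu) = 32/124 = 0.2581


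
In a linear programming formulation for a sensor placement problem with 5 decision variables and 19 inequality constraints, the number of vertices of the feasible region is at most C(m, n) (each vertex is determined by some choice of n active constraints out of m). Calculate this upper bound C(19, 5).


Each vertex corresponds to some choice of n active constraints out of m, so the number of vertices is at most C(m, n) = m! / (n!(m-n)!).
m = 19, n = 5
Numerator: 19 * 18 * 17 * 16 * 15
Denominator: 5! = 120
C(19, 5) = 11628


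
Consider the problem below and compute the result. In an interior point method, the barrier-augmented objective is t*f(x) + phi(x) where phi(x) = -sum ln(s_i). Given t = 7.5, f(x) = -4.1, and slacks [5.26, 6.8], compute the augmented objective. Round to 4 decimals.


Step 1: Compute log-barrier.
ln values: [1.6601, 1.9169]
phi = -(1.6601 + 1.9169) = -3.5771
Step 2: Compute augmented objective.
t*f(x) = 7.5*-4.1 = -30.75
Total = -30.75 - 3.5771 = -34.3271


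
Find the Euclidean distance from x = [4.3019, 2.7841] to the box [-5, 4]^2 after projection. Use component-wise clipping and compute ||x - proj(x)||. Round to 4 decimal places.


Project each component onto [-5, 4].
clip(4.3019) = 4.0, clip(2.7841) = 2.7841
Projection = [4.0, 2.7841]
Squared diffs: [0.0911, 0.0]
Distance = sqrt(0.0911) = 0.3019


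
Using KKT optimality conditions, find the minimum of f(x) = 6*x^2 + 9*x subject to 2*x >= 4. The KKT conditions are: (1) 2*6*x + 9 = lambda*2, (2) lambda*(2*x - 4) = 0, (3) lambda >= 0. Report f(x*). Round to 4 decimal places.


Step 1: Try lambda = 0 (constraint inactive).
x_unc = -9/(2*6) = -0.75
Check: 2*-0.75 = -1.5 < 4 -- violated!
Step 2: Constraint must be active: 2*x = 4
x* = 4/2 = 2.0
lambda = (2*6*2.0 + 9)/2 = 16.5
Step 3: Compute optimal value.
f(x*) = 6*2.0^2 + 9*2.0 = 42.0


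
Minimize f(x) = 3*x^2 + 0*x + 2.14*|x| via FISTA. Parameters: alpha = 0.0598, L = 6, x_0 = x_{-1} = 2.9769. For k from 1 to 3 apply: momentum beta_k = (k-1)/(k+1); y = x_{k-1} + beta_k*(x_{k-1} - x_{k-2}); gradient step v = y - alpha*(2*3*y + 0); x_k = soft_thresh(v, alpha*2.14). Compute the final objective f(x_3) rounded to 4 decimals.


FISTA on f(x) = 3*x^2 + 0*x + 2.14*|x|
L = 6, alpha = 0.0598
Iteration 1: beta = 0.0, y = 2.9769 + 0.0*(2.9769 - 2.9769) = 2.9769
  grad(y) = 17.8614, v = y - alpha*grad = 1.9088
  prox(v) = soft_thresh(1.9088, 0.128) = 1.7808
Iteration 2: beta = 0.3333, y = 1.7808 + 0.3333*(1.7808 - 2.9769) = 1.3821
  grad(y) = 8.2927, v = y - alpha*grad = 0.8862
  prox(v) = soft_thresh(0.8862, 0.128) = 0.7582
Iteration 3: beta = 0.5, y = 0.7582 + 0.5*(0.7582 - 1.7808) = 0.247
  grad(y) = 1.4818, v = y - alpha*grad = 0.1583
  prox(v) = soft_thresh(0.1583, 0.128) = 0.0304
f(x_3) = 3*0.0304^2 + 0*0.0304 + 2.14*|0.0304| = 0.0678


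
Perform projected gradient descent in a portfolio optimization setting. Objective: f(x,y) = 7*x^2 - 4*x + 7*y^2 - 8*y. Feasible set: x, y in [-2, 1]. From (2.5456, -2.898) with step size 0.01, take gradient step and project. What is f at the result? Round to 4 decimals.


Step 1: Compute gradient at (2.5456, -2.898).
grad_x = 2*7*2.5456 - 4 = 31.6384
grad_y = 2*7*-2.898 - 8 = -48.572
Step 2: Gradient step.
x_raw = 2.5456 - 0.01*31.6384 = 2.2292
y_raw = -2.898 - 0.01*-48.572 = -2.4123
Step 3: Project onto [-2, 1].
x_proj = clip(2.2292) = 1.0
y_proj = clip(-2.4123) = -2.0
Step 4: Evaluate f.
f(1.0, -2.0) = 47.0


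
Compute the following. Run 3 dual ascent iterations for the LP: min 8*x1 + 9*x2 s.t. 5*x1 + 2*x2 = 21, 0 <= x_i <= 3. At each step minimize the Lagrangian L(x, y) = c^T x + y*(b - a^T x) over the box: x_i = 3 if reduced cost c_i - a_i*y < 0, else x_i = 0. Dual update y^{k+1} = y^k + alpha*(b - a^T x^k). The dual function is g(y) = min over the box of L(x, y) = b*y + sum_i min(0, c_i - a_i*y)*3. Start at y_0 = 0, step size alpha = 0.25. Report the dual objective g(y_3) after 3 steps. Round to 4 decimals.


Dual ascent for LP: min 8*x1 + 9*x2, 5*x1 + 2*x2 = 21, 0 <= x_i <= 3
Step 1: y^k = 0.0, reduced costs: (8.0, 9.0)
  x^k = (0.0, 0.0), subgradient = b - a^T x = 21.0
  y^{k+1} = 0.0 + 0.25*21.0 = 5.25
Step 2: y^k = 5.25, reduced costs: (-18.25, -1.5)
  x^k = (3.0, 3.0), subgradient = b - a^T x = 0.0
  y^{k+1} = 5.25 + 0.25*0.0 = 5.25
Step 3: y^k = 5.25, reduced costs: (-18.25, -1.5)
  x^k = (3.0, 3.0), subgradient = b - a^T x = 0.0
  y^{k+1} = 5.25 + 0.25*0.0 = 5.25
Dual objective at y_3 = 5.25: reduced costs (-18.25, -1.5), box minimizer x = (3.0, 3.0)
g(y_3) = b*y + (c1 - a1*y)*x1 + (c2 - a2*y)*x2 = 21*5.25 + (-18.25)*3.0 + (-1.5)*3.0 = 110.25 - 54.75 - 4.5 = 51.0


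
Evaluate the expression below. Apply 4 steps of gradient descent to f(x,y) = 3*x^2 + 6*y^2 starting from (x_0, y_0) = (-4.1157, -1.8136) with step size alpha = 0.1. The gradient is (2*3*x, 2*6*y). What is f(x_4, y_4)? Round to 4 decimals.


Gradient descent on f(x,y) = 3*x^2 + 6*y^2.
Starting point: (-4.1157, -1.8136), alpha = 0.1
Step 1: grad_x = 2*3*-4.1157 = -24.6942, grad_y = 2*6*-1.8136 = -21.7632
  x_1 = -4.1157 - 0.1*-24.6942 = -1.6463
  y_1 = -1.8136 - 0.1*-21.7632 = 0.3627
Step 2: grad_x = 2*3*-1.6463 = -9.8777, grad_y = 2*6*0.3627 = 4.3526
  x_2 = -1.6463 - 0.1*-9.8777 = -0.6585
  y_2 = 0.3627 - 0.1*4.3526 = -0.0725
Step 3: grad_x = 2*3*-0.6585 = -3.9511, grad_y = 2*6*-0.0725 = -0.8705
  x_3 = -0.6585 - 0.1*-3.9511 = -0.2634
  y_3 = -0.0725 - 0.1*-0.8705 = 0.0145
Step 4: grad_x = 2*3*-0.2634 = -1.5804, grad_y = 2*6*0.0145 = 0.1741
  x_4 = -0.2634 - 0.1*-1.5804 = -0.1054
  y_4 = 0.0145 - 0.1*0.1741 = -0.0029
f(-0.1054, -0.0029) = 3*(-0.1054)^2 + 6*(-0.0029)^2 = 0.0334


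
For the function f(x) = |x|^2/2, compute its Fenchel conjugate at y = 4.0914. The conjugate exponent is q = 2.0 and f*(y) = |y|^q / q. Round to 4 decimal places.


The conjugate exponent q satisfies 1/p + 1/q = 1.
p = 2, so q = 2/(2 - 1) = 2.0
|y|^q = 4.0914^2.0 = 16.7396
f*(4.0914) = 16.7396 / 2.0 = 8.3698


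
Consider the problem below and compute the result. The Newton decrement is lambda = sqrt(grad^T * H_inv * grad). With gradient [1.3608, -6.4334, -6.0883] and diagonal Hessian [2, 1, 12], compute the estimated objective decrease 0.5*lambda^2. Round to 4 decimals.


Step 1: H is diagonal, so H^(-1) * g = [0.6804, -6.4334, -0.5074].
Step 2: g^T H^(-1) g = sum_i g_i^2 / H_ii
  = (1.3608)^2/2 + (-6.4334)^2/1 + (-6.0883)^2/12
  = 0.9259 + 41.3886 + 3.0889 = 45.4035
Step 3: Objective decrease = 0.5 * g^T H^(-1) g = 22.7017


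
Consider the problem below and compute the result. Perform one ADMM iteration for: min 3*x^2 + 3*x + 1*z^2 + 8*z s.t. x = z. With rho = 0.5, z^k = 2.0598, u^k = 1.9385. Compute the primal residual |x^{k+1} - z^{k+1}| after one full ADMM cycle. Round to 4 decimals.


ADMM iteration with rho = 0.5, z^k = 2.0598, u^k = 1.9385
Step 1: x-update.
Minimize 3*x^2 + 3*x + (0.5/2)*(x - 2.0598 + 1.9385)^2
FOC: (2*3 + 0.5)*x = -3 + 0.5*(2.0598 - 1.9385)
x^{k+1} = -0.4522
Step 2: z-update.
Minimize 1*z^2 + 8*z + (0.5/2)*(-0.4522 - z + 1.9385)^2
FOC: (2*1 + 0.5)*z = -8 + 0.5*(-0.4522 + 1.9385)
z^{k+1} = -2.9027
Step 3: u-update.
u^{k+1} = 1.9385 - 0.4522 + 2.9027 = 4.389
Step 4: Primal residual = |-0.4522 + 2.9027| = 2.4505


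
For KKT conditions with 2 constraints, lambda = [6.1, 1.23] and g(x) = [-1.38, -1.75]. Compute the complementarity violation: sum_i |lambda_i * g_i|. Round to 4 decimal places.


KKT complementary slackness check:
lambda_1 * g_1 = 6.1 * -1.38 = -8.418
lambda_2 * g_2 = 1.23 * -1.75 = -2.1525
Total violation = 8.418 + 2.1525 = 10.5705


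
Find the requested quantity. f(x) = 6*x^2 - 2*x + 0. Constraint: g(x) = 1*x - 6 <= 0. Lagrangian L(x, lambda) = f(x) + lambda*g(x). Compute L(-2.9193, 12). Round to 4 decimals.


Step 1: Evaluate f(x).
f(-2.9193) = 6*(-2.9193)^2 - 2*(-2.9193) + 0 = 56.9725
Step 2: Evaluate g(x).
g(-2.9193) = 1*-2.9193 - 6 = -8.9193
Step 3: Compute Lagrangian.
L = 56.9725 + 12*-8.9193 = -50.0591


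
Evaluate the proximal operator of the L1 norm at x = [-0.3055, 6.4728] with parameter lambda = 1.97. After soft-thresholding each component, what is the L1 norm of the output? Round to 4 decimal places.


Soft-thresholding with lambda = 1.97:
prox(-0.3055) = sign(-0.3055)*max(|-0.3055| - 1.97, 0) = 0.0
prox(6.4728) = sign(6.4728)*max(|6.4728| - 1.97, 0) = 4.5028
prox(x) = [0.0, 4.5028]
||prox(x)||_1 = 0.0 + 4.5028 = 4.5028


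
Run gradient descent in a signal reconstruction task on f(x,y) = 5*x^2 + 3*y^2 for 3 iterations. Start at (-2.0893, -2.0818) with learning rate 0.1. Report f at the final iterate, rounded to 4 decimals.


Gradient descent on f(x,y) = 5*x^2 + 3*y^2.
Starting point: (-2.0893, -2.0818), alpha = 0.1
Step 1: grad_x = 2*5*-2.0893 = -20.893, grad_y = 2*3*-2.0818 = -12.4908
  x_1 = -2.0893 - 0.1*-20.893 = 0.0
  y_1 = -2.0818 - 0.1*-12.4908 = -0.8327
Step 2: grad_x = 2*5*0.0 = 0.0, grad_y = 2*3*-0.8327 = -4.9963
  x_2 = 0.0 - 0.1*0.0 = 0.0
  y_2 = -0.8327 - 0.1*-4.9963 = -0.3331
Step 3: grad_x = 2*5*0.0 = 0.0, grad_y = 2*3*-0.3331 = -1.9985
  x_3 = 0.0 - 0.1*0.0 = 0.0
  y_3 = -0.3331 - 0.1*-1.9985 = -0.1332
f(0.0, -0.1332) = 5*0.0^2 + 3*(-0.1332)^2 = 0.0533


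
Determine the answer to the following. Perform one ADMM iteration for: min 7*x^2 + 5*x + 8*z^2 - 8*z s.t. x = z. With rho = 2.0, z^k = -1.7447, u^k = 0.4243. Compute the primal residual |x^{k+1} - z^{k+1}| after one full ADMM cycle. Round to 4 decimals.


ADMM iteration with rho = 2.0, z^k = -1.7447, u^k = 0.4243
Step 1: x-update.
Minimize 7*x^2 + 5*x + (2.0/2)*(x + 1.7447 + 0.4243)^2
FOC: (2*7 + 2.0)*x = -5 + 2.0*(-1.7447 - 0.4243)
x^{k+1} = -0.5836
Step 2: z-update.
Minimize 8*z^2 - 8*z + (2.0/2)*(-0.5836 - z + 0.4243)^2
FOC: (2*8 + 2.0)*z = 8 + 2.0*(-0.5836 + 0.4243)
z^{k+1} = 0.4267
Step 3: u-update.
u^{k+1} = 0.4243 - 0.5836 - 0.4267 = -0.5861
Step 4: Primal residual = |-0.5836 - 0.4267| = 1.0104


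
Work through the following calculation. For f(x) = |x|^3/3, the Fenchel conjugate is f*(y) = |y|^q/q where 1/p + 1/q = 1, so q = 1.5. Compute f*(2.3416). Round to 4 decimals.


The conjugate exponent q satisfies 1/p + 1/q = 1.
p = 3, so q = 3/(3 - 1) = 1.5
|y|^q = 2.3416^1.5 = 3.5832
f*(2.3416) = 3.5832 / 1.5 = 2.3888


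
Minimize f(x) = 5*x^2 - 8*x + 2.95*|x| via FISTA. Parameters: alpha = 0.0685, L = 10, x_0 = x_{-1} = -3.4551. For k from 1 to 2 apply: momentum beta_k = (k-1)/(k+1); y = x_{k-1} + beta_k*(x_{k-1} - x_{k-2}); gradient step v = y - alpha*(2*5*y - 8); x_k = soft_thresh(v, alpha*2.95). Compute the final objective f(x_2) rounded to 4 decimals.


FISTA on f(x) = 5*x^2 - 8*x + 2.95*|x|
L = 10, alpha = 0.0685
Iteration 1: beta = 0.0, y = -3.4551 + 0.0*(-3.4551 + 3.4551) = -3.4551
  grad(y) = -42.551, v = y - alpha*grad = -0.5404
  prox(v) = soft_thresh(-0.5404, 0.2021) = -0.3383
Iteration 2: beta = 0.3333, y = -0.3383 + 0.3333*(-0.3383 + 3.4551) = 0.7007
  grad(y) = -0.9934, v = y - alpha*grad = 0.7687
  prox(v) = soft_thresh(0.7687, 0.2021) = 0.5666
f(x_2) = 5*0.5666^2 - 8*0.5666 + 2.95*|0.5666| = -1.2561


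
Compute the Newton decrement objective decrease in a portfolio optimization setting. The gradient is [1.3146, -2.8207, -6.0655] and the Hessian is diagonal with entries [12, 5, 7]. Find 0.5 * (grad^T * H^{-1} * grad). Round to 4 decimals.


Step 1: H is diagonal, so H^(-1) * g = [0.1096, -0.5641, -0.8665].
Step 2: g^T H^(-1) g = sum_i g_i^2 / H_ii
  = (1.3146)^2/12 + (-2.8207)^2/5 + (-6.0655)^2/7
  = 0.144 + 1.5913 + 5.2558 = 6.991
Step 3: Objective decrease = 0.5 * g^T H^(-1) g = 3.4955


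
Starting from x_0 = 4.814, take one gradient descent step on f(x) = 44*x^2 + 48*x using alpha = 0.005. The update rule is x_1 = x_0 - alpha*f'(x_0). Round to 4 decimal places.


We compute the gradient at x_0 and apply the update.
f'(x) = 88*x + 48
f'(4.814) = 88*4.814 + 48 = 471.632
x_1 = 4.814 - 0.005*471.632 = 2.4558


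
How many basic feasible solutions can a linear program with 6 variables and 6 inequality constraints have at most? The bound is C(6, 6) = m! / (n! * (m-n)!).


Each vertex corresponds to some choice of n active constraints out of m, so the number of vertices is at most C(m, n) = m! / (n!(m-n)!).
m = 6, n = 6
Numerator: 6 * 5 * 4 * 3 * 2 * 1
Denominator: 6! = 720
C(6, 6) = 1


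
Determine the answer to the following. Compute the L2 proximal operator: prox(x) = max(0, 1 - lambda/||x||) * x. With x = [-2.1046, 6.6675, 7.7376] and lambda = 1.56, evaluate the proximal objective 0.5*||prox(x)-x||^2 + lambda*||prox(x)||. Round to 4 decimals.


Step 1: Compute ||x||.
||x|| = 10.4286
Step 2: Compute scaling factor.
scale = max(0, 1 - 1.56/10.4286) = 0.8504
Step 3: prox(x) = [-1.7898, 5.6701, 6.5801]
||prox(x)|| = 8.8686
Step 4: Proximal objective.
0.5*||prox-x||^2 = 1.2168
lambda*||prox|| = 13.835
Total = 15.0518
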